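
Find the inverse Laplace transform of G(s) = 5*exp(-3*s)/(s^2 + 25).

The factor e^(-3s) signals a time shift by c = 3 (second shifting theorem).
L{sin(5t)} = 5/(s^2 + 25), so L^-1{5/(s^2 + 25)} = sin(5*t).
Hence the inverse is u(t - 3) times that function evaluated at t - 3.

Heaviside(t - 3)*(sin(5*t - 15))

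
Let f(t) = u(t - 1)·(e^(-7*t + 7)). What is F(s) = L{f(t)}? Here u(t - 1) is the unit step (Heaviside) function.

F(s) = exp(-s)/(s + 7)

By the second shifting theorem, L{u(t - c)·g(t - c)} = e^(-cs)·G(s) with c = 1 and G(s) = L{g(t)}.
L{e^(-7t)} = 1/(s + 7).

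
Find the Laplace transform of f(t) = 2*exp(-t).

2/(s + 1)

L{2} = 2/s.
By the first shifting theorem, multiplying by e^(-t) replaces s with s + 1.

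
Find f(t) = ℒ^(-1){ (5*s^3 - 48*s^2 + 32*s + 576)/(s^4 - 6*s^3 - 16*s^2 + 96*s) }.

f(t) = exp(6*t) - 4*exp(4*t) + 6 + 2*exp(-4*t)

Factor the denominator: s^4 - 6*s^3 - 16*s^2 + 96*s = s*(s - 6)*(s - 4)*(s + 4).
Partial fraction decomposition gives [6/s] + [1/(s - 6)] + [2/(s + 4)] + [-4/(s - 4)].
Invert each term: 6/(s - 0) ↔ 6e^(0t); 1/(s - 6) ↔ e^(6t); 2/(s + 4) ↔ 2e^(-4t); -4/(s - 4) ↔ -4e^(4t).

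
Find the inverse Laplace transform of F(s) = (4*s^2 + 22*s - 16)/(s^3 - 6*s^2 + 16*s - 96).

5*exp(6*t) + 4*sin(4*t) - cos(4*t)

Factor the denominator: s^3 - 6*s^2 + 16*s - 96 = (s - 6)*(s^2 + 16).
Partial fraction decomposition gives [5/(s - 6)] + [-s/(s^2 + 16)] + [16/(s^2 + 16)].
Invert each term: 5/(s - 6) ↔ 5e^(6t); -1·s/(s^2 + 16) ↔ -cos(4t); 4·4/(s^2 + 16) ↔ 4sin(4t).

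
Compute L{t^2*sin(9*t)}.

L{sin(9t)} = 9/(s^2 + 81).
Then apply L{t^2·g(t)} = (-1)^2 d^2/ds^2[G(s)] with G(s) = 9/(s^2 + 81):
differentiating 2 times and applying the sign gives 54*(s^2 - 27)/(s^2 + 81)^3.

54*(s^2 - 27)/(s^2 + 81)^3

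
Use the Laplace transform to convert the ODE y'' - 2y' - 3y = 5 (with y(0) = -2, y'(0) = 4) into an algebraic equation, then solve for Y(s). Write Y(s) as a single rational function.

Apply the Laplace transform to the equation.
The derivative rules (L{y''} = s^2 Y - s·y(0) - y'(0) and L{y'} = sY - y(0), with y(0) = -2, y'(0) = 4) turn the left side into (s^2 - 2*s - 3)Y - (-2*s + 8).
The right side is L{5} = 5/s.
So (s^2 - 2*s - 3)Y = 5/s + (-2*s + 8).
Divide through and combine into a single rational function.

Y(s) = (-2*s^2 + 8*s + 5)/(s^3 - 2*s^2 - 3*s)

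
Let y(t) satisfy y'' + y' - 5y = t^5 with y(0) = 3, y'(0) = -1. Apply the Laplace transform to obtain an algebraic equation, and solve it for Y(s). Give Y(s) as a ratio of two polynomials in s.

Y(s) = (3*s^7 + 2*s^6 + 120)/(s^8 + s^7 - 5*s^6)

Apply the Laplace transform to the equation.
Using L{y''} = s^2 Y - s·y(0) - y'(0) and L{y'} = sY - y(0), with y(0) = 3, y'(0) = -1, the left side becomes (s^2 + s - 5)Y - (3*s + 2).
The right side is L{t^5} = 120/s^6.
So (s^2 + s - 5)Y = 120/s^6 + (3*s + 2).
Divide through and combine into a single rational function.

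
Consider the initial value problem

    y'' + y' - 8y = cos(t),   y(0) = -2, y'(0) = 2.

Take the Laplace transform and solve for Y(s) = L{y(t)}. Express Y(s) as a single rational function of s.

Transform both sides with L{·}.
Using L{y''} = s^2 Y - s·y(0) - y'(0) and L{y'} = sY - y(0), with y(0) = -2, y'(0) = 2, the left side becomes (s^2 + s - 8)Y - (-2*s).
The right side is L{cos(t)} = s/(s^2 + 1).
So (s^2 + s - 8)Y = s/(s^2 + 1) + (-2*s).
Divide through and combine into a single rational function.

Y(s) = (-2*s^3 - s)/(s^4 + s^3 - 7*s^2 + s - 8)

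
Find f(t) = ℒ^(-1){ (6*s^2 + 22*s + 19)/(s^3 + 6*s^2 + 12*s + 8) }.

Factor the denominator: s^3 + 6*s^2 + 12*s + 8 = (s + 2)^3.
Partial fraction decomposition gives [6/(s + 2)] + [-2/(s + 2)^2] + [-1/(s + 2)^3].
Invert each term: 6/(s + 2) ↔ 6e^(-2t); -2/(s + 2)^2 ↔ -2t·e^(-2t); -1/(s + 2)^3 ↔ (-1/2)t^2·e^(-2t).

f(t) = -t^2*exp(-2*t)/2 - 2*t*exp(-2*t) + 6*exp(-2*t)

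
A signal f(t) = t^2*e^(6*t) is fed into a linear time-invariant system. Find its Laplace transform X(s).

L{e^(6t)} = 1/(s - 6).
Then apply L{t^2·g(t)} = (-1)^2 d^2/ds^2[G(s)] with G(s) = 1/(s - 6):
differentiating 2 times and applying the sign gives 2/(s - 6)^3.

X(s) = 2/(s - 6)^3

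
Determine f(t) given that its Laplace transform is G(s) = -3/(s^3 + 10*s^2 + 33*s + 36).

Factor the denominator: s^3 + 10*s^2 + 33*s + 36 = (s + 3)^2*(s + 4).
Partial fraction decomposition gives [3/(s + 3)] + [-3/(s + 3)^2] + [-3/(s + 4)].
Invert each term: 3/(s + 3) ↔ 3e^(-3t); -3/(s + 3)^2 ↔ -3t·e^(-3t); -3/(s + 4) ↔ -3e^(-4t).

f(t) = -3*t*exp(-3*t) + 3*exp(-3*t) - 3*exp(-4*t)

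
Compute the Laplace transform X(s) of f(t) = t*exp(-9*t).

L{e^(-9t)} = 1/(s + 9).
Then apply L{t·g(t)} = -d/ds[G(s)] with G(s) = 1/(s + 9):
differentiating 1 time and applying the sign gives (s + 9)^(-2).

X(s) = (s + 9)^(-2)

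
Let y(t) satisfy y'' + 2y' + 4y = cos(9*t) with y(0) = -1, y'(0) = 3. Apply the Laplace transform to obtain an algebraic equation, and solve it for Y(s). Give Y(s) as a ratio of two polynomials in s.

Laplace-transform each side.
The derivative rules (L{y''} = s^2 Y - s·y(0) - y'(0) and L{y'} = sY - y(0), with y(0) = -1, y'(0) = 3) turn the left side into (s^2 + 2*s + 4)Y - (-s + 1).
The right side is L{cos(9*t)} = s/(s^2 + 81).
So (s^2 + 2*s + 4)Y = s/(s^2 + 81) + (-s + 1).
Divide through and combine into a single rational function.

Y(s) = (-s^3 + s^2 - 80*s + 81)/(s^4 + 2*s^3 + 85*s^2 + 162*s + 324)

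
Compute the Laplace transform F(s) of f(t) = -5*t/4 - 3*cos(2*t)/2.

The transform is linear, so treat each term independently.
(-5/4)·[L{t} = 1!/s^2 = 1/s^2]; (-3/2)·[L{cos(2t)} = s/(s^2 + 4)].

F(s) = -3*s/(2*(s^2 + 4)) - 5/(4*s^2)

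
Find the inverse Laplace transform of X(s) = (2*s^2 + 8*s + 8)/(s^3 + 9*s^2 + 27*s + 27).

t^2*exp(-3*t) - 4*t*exp(-3*t) + 2*exp(-3*t)

Factor the denominator: s^3 + 9*s^2 + 27*s + 27 = (s + 3)^3.
Partial fraction decomposition gives [2/(s + 3)] + [-4/(s + 3)^2] + [2/(s + 3)^3].
Invert each term: 2/(s + 3) ↔ 2e^(-3t); -4/(s + 3)^2 ↔ -4t·e^(-3t); 2/(s + 3)^3 ↔ (1)t^2·e^(-3t).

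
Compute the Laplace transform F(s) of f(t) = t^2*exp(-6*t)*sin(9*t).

F(s) = 54*(s^2 + 12*s + 9)/(s^2 + 12*s + 117)^3

L{sin(9t)} = 9/(s^2 + 81).
Multiplying by e^(-6t) shifts s → s + 6, so L{exp(-6*t)*sin(9*t)} = 9/((s + 6)^2 + 81).
Then apply L{t^2·g(t)} = (-1)^2 d^2/ds^2[G(s)] with G(s) = 9/((s + 6)^2 + 81):
differentiating 2 times and applying the sign gives 54*(s^2 + 12*s + 9)/(s^2 + 12*s + 117)^3.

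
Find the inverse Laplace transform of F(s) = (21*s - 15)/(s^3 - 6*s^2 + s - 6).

Factor the denominator: s^3 - 6*s^2 + s - 6 = (s - 6)*(s^2 + 1).
Partial fraction decomposition gives [3/(s - 6)] + [-3*s/(s^2 + 1)] + [3/(s^2 + 1)].
Invert each term: 3/(s - 6) ↔ 3e^(6t); -3·s/(s^2 + 1) ↔ -3cos(t); 3·1/(s^2 + 1) ↔ 3sin(t).

3*exp(6*t) + 3*sin(t) - 3*cos(t)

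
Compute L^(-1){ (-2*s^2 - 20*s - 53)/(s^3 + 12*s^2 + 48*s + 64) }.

-5*t^2*exp(-4*t)/2 - 4*t*exp(-4*t) - 2*exp(-4*t)

Factor the denominator: s^3 + 12*s^2 + 48*s + 64 = (s + 4)^3.
Partial fraction decomposition gives [-2/(s + 4)] + [-4/(s + 4)^2] + [-5/(s + 4)^3].
Invert each term: -2/(s + 4) ↔ -2e^(-4t); -4/(s + 4)^2 ↔ -4t·e^(-4t); -5/(s + 4)^3 ↔ (-5/2)t^2·e^(-4t).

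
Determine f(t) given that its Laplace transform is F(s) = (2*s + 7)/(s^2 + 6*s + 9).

Factor the denominator: s^2 + 6*s + 9 = (s + 3)^2.
Partial fraction decomposition gives [2/(s + 3)] + [(s + 3)^(-2)].
Invert each term: 2/(s + 3) ↔ 2e^(-3t); 1/(s + 3)^2 ↔ t·e^(-3t).

f(t) = t*exp(-3*t) + 2*exp(-3*t)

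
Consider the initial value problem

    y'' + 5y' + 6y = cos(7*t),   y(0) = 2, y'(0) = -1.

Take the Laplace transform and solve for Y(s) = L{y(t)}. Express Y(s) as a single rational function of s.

Y(s) = (2*s^3 + 9*s^2 + 99*s + 441)/(s^4 + 5*s^3 + 55*s^2 + 245*s + 294)

Apply the Laplace transform to the equation.
Using L{y''} = s^2 Y - s·y(0) - y'(0) and L{y'} = sY - y(0), with y(0) = 2, y'(0) = -1, the left side becomes (s^2 + 5*s + 6)Y - (2*s + 9).
The right side is L{cos(7*t)} = s/(s^2 + 49).
So (s^2 + 5*s + 6)Y = s/(s^2 + 49) + (2*s + 9).
Isolate Y and clear denominators.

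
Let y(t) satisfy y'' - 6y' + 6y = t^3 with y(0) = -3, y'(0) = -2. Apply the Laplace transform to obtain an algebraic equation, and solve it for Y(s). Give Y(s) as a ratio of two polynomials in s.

Y(s) = (-3*s^5 + 16*s^4 + 6)/(s^6 - 6*s^5 + 6*s^4)

Take the Laplace transform of both sides.
The derivative rules (L{y''} = s^2 Y - s·y(0) - y'(0) and L{y'} = sY - y(0), with y(0) = -3, y'(0) = -2) turn the left side into (s^2 - 6*s + 6)Y - (-3*s + 16).
The right side is L{t^3} = 6/s^4.
So (s^2 - 6*s + 6)Y = 6/s^4 + (-3*s + 16).
Solve for Y(s) and write it as one ratio of polynomials.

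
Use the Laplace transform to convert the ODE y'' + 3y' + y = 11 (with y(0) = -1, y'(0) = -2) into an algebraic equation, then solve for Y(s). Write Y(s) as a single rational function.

Laplace-transform each side.
With L{y''} = s^2 Y - s·y(0) - y'(0) and L{y'} = sY - y(0), with y(0) = -1, y'(0) = -2: the LHS transforms to (s^2 + 3*s + 1)Y - (-s - 5).
The right side is L{11} = 11/s.
So (s^2 + 3*s + 1)Y = 11/s + (-s - 5).
Isolate Y and clear denominators.

Y(s) = (-s^2 - 5*s + 11)/(s^3 + 3*s^2 + s)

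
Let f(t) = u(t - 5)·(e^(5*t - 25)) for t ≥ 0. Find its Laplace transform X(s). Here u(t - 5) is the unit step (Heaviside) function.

By the second shifting theorem, L{u(t - c)·g(t - c)} = e^(-cs)·G(s) with c = 5 and G(s) = L{g(t)}.
L{e^(5t)} = 1/(s - 5).

X(s) = exp(-5*s)/(s - 5)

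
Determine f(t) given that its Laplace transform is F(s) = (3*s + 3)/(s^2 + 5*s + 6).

Factor the denominator: s^2 + 5*s + 6 = (s + 2)*(s + 3).
Partial fraction decomposition gives [6/(s + 3)] + [-3/(s + 2)].
Invert each term: 6/(s + 3) ↔ 6e^(-3t); -3/(s + 2) ↔ -3e^(-2t).

f(t) = -3*exp(-2*t) + 6*exp(-3*t)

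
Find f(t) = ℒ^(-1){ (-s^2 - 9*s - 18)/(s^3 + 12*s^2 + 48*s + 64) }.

f(t) = t^2*exp(-4*t) - t*exp(-4*t) - exp(-4*t)

Factor the denominator: s^3 + 12*s^2 + 48*s + 64 = (s + 4)^3.
Partial fraction decomposition gives [-1/(s + 4)] + [-1/(s + 4)^2] + [2/(s + 4)^3].
Invert each term: -1/(s + 4) ↔ -e^(-4t); -1/(s + 4)^2 ↔ -t·e^(-4t); 2/(s + 4)^3 ↔ (1)t^2·e^(-4t).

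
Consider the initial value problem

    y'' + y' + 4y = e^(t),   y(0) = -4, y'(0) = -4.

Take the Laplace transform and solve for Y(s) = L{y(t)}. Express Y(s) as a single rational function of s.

Transform both sides with L{·}.
Using L{y''} = s^2 Y - s·y(0) - y'(0) and L{y'} = sY - y(0), with y(0) = -4, y'(0) = -4, the left side becomes (s^2 + s + 4)Y - (-4*s - 8).
The right side is L{e^(t)} = 1/(s - 1).
So (s^2 + s + 4)Y = 1/(s - 1) + (-4*s - 8).
Solve for Y(s) and write it as one ratio of polynomials.

Y(s) = (-4*s^2 - 4*s + 9)/(s^3 + 3*s - 4)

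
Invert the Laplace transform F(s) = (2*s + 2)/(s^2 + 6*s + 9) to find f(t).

f(t) = -4*t*exp(-3*t) + 2*exp(-3*t)

Factor the denominator: s^2 + 6*s + 9 = (s + 3)^2.
Partial fraction decomposition gives [2/(s + 3)] + [-4/(s + 3)^2].
Invert each term: 2/(s + 3) ↔ 2e^(-3t); -4/(s + 3)^2 ↔ -4t·e^(-3t).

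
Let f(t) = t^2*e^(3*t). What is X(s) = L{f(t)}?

L{e^(3t)} = 1/(s - 3).
Then apply L{t^2·g(t)} = (-1)^2 d^2/ds^2[G(s)] with G(s) = 1/(s - 3):
differentiating 2 times and applying the sign gives 2/(s - 3)^3.

X(s) = 2/(s - 3)^3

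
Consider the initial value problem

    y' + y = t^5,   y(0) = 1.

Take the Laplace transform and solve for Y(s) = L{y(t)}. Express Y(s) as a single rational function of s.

Y(s) = (s^6 + 120)/(s^7 + s^6)

Laplace-transform each side.
With L{y'} = sY - y(0) = sY - 1: the LHS transforms to (s + 1)Y - (1).
The right side is L{t^5} = 120/s^6.
So (s + 1)Y = 120/s^6 + (1).
Divide through and combine into a single rational function.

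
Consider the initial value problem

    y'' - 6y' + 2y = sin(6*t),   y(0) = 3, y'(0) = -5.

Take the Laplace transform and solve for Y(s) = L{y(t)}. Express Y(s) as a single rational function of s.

Y(s) = (3*s^3 - 23*s^2 + 108*s - 822)/(s^4 - 6*s^3 + 38*s^2 - 216*s + 72)

Transform both sides with L{·}.
The derivative rules (L{y''} = s^2 Y - s·y(0) - y'(0) and L{y'} = sY - y(0), with y(0) = 3, y'(0) = -5) turn the left side into (s^2 - 6*s + 2)Y - (3*s - 23).
The right side is L{sin(6*t)} = 6/(s^2 + 36).
So (s^2 - 6*s + 2)Y = 6/(s^2 + 36) + (3*s - 23).
Divide through and combine into a single rational function.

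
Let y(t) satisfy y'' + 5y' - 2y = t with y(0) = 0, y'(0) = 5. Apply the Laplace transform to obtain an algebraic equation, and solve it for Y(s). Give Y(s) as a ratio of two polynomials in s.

Take the Laplace transform of both sides.
Using L{y''} = s^2 Y - s·y(0) - y'(0) and L{y'} = sY - y(0), with y(0) = 0, y'(0) = 5, the left side becomes (s^2 + 5*s - 2)Y - (5).
The right side is L{t} = s^(-2).
So (s^2 + 5*s - 2)Y = s^(-2) + (5).
Divide through and combine into a single rational function.

Y(s) = (5*s^2 + 1)/(s^4 + 5*s^3 - 2*s^2)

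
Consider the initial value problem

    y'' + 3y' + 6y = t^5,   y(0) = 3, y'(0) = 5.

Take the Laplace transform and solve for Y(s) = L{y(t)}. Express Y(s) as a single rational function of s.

Y(s) = (3*s^7 + 14*s^6 + 120)/(s^8 + 3*s^7 + 6*s^6)

Transform both sides with L{·}.
With L{y''} = s^2 Y - s·y(0) - y'(0) and L{y'} = sY - y(0), with y(0) = 3, y'(0) = 5: the LHS transforms to (s^2 + 3*s + 6)Y - (3*s + 14).
The right side is L{t^5} = 120/s^6.
So (s^2 + 3*s + 6)Y = 120/s^6 + (3*s + 14).
Divide through and combine into a single rational function.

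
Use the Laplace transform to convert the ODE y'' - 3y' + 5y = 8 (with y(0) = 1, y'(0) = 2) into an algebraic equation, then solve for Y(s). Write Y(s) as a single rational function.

Y(s) = (s^2 - s + 8)/(s^3 - 3*s^2 + 5*s)

Laplace-transform each side.
The derivative rules (L{y''} = s^2 Y - s·y(0) - y'(0) and L{y'} = sY - y(0), with y(0) = 1, y'(0) = 2) turn the left side into (s^2 - 3*s + 5)Y - (s - 1).
The right side is L{8} = 8/s.
So (s^2 - 3*s + 5)Y = 8/s + (s - 1).
Divide through and combine into a single rational function.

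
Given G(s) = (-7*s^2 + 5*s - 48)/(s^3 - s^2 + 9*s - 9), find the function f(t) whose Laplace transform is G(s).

f(t) = -5*exp(t) + sin(3*t) - 2*cos(3*t)

Factor the denominator: s^3 - s^2 + 9*s - 9 = (s - 1)*(s^2 + 9).
Partial fraction decomposition gives [-5/(s - 1)] + [-2*s/(s^2 + 9)] + [3/(s^2 + 9)].
Invert each term: -5/(s - 1) ↔ -5e^(t); -2·s/(s^2 + 9) ↔ -2cos(3t); 1·3/(s^2 + 9) ↔ sin(3t).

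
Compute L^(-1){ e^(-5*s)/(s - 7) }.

The factor e^(-5s) signals a time shift by c = 5 (second shifting theorem).
L{e^(7t)} = 1/(s - 7), so L^-1{1/(s - 7)} = e^(7*t).
Hence the inverse is u(t - 5) times that function evaluated at t - 5.

Heaviside(t - 5)*(exp(7*t - 35))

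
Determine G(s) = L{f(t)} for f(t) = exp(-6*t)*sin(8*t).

G(s) = 8/((s + 6)^2 + 64)

L{sin(8t)} = 8/(s^2 + 64).
By the first shifting theorem, multiplying by e^(-6t) replaces s with s + 6.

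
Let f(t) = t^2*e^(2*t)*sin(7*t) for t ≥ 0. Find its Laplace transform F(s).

F(s) = 14*(3*s^2 - 12*s - 37)/(s^2 - 4*s + 53)^3

L{sin(7t)} = 7/(s^2 + 49).
Multiplying by e^(2t) shifts s → s - 2, so L{e^(2*t)*sin(7*t)} = 7/((s - 2)^2 + 49).
Then apply L{t^2·g(t)} = (-1)^2 d^2/ds^2[G(s)] with G(s) = 7/((s - 2)^2 + 49):
differentiating 2 times and applying the sign gives 14*(3*s^2 - 12*s - 37)/(s^2 - 4*s + 53)^3.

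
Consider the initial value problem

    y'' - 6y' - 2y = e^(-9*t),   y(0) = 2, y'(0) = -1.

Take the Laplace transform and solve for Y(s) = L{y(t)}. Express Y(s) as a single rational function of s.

Apply the Laplace transform to the equation.
The derivative rules (L{y''} = s^2 Y - s·y(0) - y'(0) and L{y'} = sY - y(0), with y(0) = 2, y'(0) = -1) turn the left side into (s^2 - 6*s - 2)Y - (2*s - 13).
The right side is L{e^(-9*t)} = 1/(s + 9).
So (s^2 - 6*s - 2)Y = 1/(s + 9) + (2*s - 13).
Isolate Y and clear denominators.

Y(s) = (2*s^2 + 5*s - 116)/(s^3 + 3*s^2 - 56*s - 18)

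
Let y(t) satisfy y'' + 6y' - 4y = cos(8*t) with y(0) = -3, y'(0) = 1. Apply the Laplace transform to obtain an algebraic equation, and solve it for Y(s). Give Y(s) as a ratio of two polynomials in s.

Y(s) = (-3*s^3 - 17*s^2 - 191*s - 1088)/(s^4 + 6*s^3 + 60*s^2 + 384*s - 256)

Apply the Laplace transform to the equation.
Using L{y''} = s^2 Y - s·y(0) - y'(0) and L{y'} = sY - y(0), with y(0) = -3, y'(0) = 1, the left side becomes (s^2 + 6*s - 4)Y - (-3*s - 17).
The right side is L{cos(8*t)} = s/(s^2 + 64).
So (s^2 + 6*s - 4)Y = s/(s^2 + 64) + (-3*s - 17).
Solve for Y(s) and write it as one ratio of polynomials.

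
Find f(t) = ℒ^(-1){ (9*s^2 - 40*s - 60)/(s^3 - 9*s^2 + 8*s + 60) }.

Factor the denominator: s^3 - 9*s^2 + 8*s + 60 = (s - 6)*(s - 5)*(s + 2).
Partial fraction decomposition gives [3/(s - 6)] + [1/(s + 2)] + [5/(s - 5)].
Invert each term: 3/(s - 6) ↔ 3e^(6t); 1/(s + 2) ↔ e^(-2t); 5/(s - 5) ↔ 5e^(5t).

f(t) = 3*exp(6*t) + 5*exp(5*t) + exp(-2*t)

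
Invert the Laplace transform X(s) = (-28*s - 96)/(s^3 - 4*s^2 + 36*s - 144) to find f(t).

Factor the denominator: s^3 - 4*s^2 + 36*s - 144 = (s - 4)*(s^2 + 36).
Partial fraction decomposition gives [-4/(s - 4)] + [4*s/(s^2 + 36)] + [-12/(s^2 + 36)].
Invert each term: -4/(s - 4) ↔ -4e^(4t); 4·s/(s^2 + 36) ↔ 4cos(6t); -2·6/(s^2 + 36) ↔ -2sin(6t).

f(t) = -4*exp(4*t) - 2*sin(6*t) + 4*cos(6*t)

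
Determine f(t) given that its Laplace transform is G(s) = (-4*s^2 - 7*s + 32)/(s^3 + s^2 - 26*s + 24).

f(t) = -2*exp(4*t) - exp(t) - exp(-6*t)

Factor the denominator: s^3 + s^2 - 26*s + 24 = (s - 4)*(s - 1)*(s + 6).
Partial fraction decomposition gives [-2/(s - 4)] + [-1/(s - 1)] + [-1/(s + 6)].
Invert each term: -2/(s - 4) ↔ -2e^(4t); -1/(s - 1) ↔ -e^(t); -1/(s + 6) ↔ -e^(-6t).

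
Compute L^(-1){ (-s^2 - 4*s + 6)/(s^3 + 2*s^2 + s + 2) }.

Factor the denominator: s^3 + 2*s^2 + s + 2 = (s + 2)*(s^2 + 1).
Partial fraction decomposition gives [2/(s + 2)] + [-3*s/(s^2 + 1)] + [2/(s^2 + 1)].
Invert each term: 2/(s + 2) ↔ 2e^(-2t); -3·s/(s^2 + 1) ↔ -3cos(t); 2·1/(s^2 + 1) ↔ 2sin(t).

2*sin(t) - 3*cos(t) + 2*exp(-2*t)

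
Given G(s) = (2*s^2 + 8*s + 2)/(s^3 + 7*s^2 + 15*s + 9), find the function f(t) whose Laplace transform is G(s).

Factor the denominator: s^3 + 7*s^2 + 15*s + 9 = (s + 1)*(s + 3)^2.
Partial fraction decomposition gives [3/(s + 3)] + [2/(s + 3)^2] + [-1/(s + 1)].
Invert each term: 3/(s + 3) ↔ 3e^(-3t); 2/(s + 3)^2 ↔ 2t·e^(-3t); -1/(s + 1) ↔ -e^(-t).

f(t) = 2*t*exp(-3*t) - exp(-t) + 3*exp(-3*t)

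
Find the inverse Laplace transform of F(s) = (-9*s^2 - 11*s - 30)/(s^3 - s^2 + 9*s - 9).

-5*exp(t) - 5*sin(3*t) - 4*cos(3*t)

Factor the denominator: s^3 - s^2 + 9*s - 9 = (s - 1)*(s^2 + 9).
Partial fraction decomposition gives [-5/(s - 1)] + [-4*s/(s^2 + 9)] + [-15/(s^2 + 9)].
Invert each term: -5/(s - 1) ↔ -5e^(t); -4·s/(s^2 + 9) ↔ -4cos(3t); -5·3/(s^2 + 9) ↔ -5sin(3t).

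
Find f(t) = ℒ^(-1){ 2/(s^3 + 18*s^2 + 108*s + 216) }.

f(t) = t^2*exp(-6*t)

Rewrite the denominator: s^3 + 18*s^2 + 108*s + 216 = (s + 6)^3.
The form in (s + 6) signals a first-shifting-theorem factor e^(-6t).
Since L{t^2} = 2!/s^3 = 2/s^3, the inverse is t^2*e^(-6*t).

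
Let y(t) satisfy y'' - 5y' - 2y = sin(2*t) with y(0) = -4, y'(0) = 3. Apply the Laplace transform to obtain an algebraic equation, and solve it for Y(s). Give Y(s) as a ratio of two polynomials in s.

Take the Laplace transform of both sides.
The derivative rules (L{y''} = s^2 Y - s·y(0) - y'(0) and L{y'} = sY - y(0), with y(0) = -4, y'(0) = 3) turn the left side into (s^2 - 5*s - 2)Y - (-4*s + 23).
The right side is L{sin(2*t)} = 2/(s^2 + 4).
So (s^2 - 5*s - 2)Y = 2/(s^2 + 4) + (-4*s + 23).
Isolate Y and clear denominators.

Y(s) = (-4*s^3 + 23*s^2 - 16*s + 94)/(s^4 - 5*s^3 + 2*s^2 - 20*s - 8)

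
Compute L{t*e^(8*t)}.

L{e^(8t)} = 1/(s - 8).
Then apply L{t·g(t)} = -d/ds[G(s)] with G(s) = 1/(s - 8):
differentiating 1 time and applying the sign gives (s - 8)^(-2).

(s - 8)^(-2)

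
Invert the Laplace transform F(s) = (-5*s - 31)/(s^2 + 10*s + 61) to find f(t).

f(t) = -exp(-5*t)*sin(6*t) - 5*exp(-5*t)*cos(6*t)

Complete the square in the denominator: s^2 + 10*s + 61 = (s + 5)^2 + 6^2.
Split the numerator to match: -5*s - 31 = -5·(s + 5) - 1·6.
Invert each term: -5·(s + 5)/((s + 5)^2 + 36) ↔ -5e^(-5t)cos(6t); -1·6/((s + 5)^2 + 36) ↔ -e^(-5t)sin(6t).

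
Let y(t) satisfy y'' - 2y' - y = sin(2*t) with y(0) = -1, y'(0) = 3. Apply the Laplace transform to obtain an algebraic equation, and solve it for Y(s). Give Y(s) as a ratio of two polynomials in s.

Y(s) = (-s^3 + 5*s^2 - 4*s + 22)/(s^4 - 2*s^3 + 3*s^2 - 8*s - 4)

Apply the Laplace transform to the equation.
With L{y''} = s^2 Y - s·y(0) - y'(0) and L{y'} = sY - y(0), with y(0) = -1, y'(0) = 3: the LHS transforms to (s^2 - 2*s - 1)Y - (-s + 5).
The right side is L{sin(2*t)} = 2/(s^2 + 4).
So (s^2 - 2*s - 1)Y = 2/(s^2 + 4) + (-s + 5).
Isolate Y and clear denominators.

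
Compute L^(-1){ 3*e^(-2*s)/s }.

Heaviside(t - 2)*(3)

The factor e^(-2s) signals a time shift by c = 2 (second shifting theorem).
L{3} = 3/s, so L^-1{3/s} = 3.
Hence the inverse is u(t - 2) times that function evaluated at t - 2.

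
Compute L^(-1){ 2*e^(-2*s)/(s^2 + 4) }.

The factor e^(-2s) signals a time shift by c = 2 (second shifting theorem).
L{sin(2t)} = 2/(s^2 + 4), so L^-1{2/(s^2 + 4)} = sin(2*t).
Hence the inverse is u(t - 2) times that function evaluated at t - 2.

Heaviside(t - 2)*(sin(2*t - 4))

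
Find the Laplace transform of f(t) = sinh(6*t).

L{sinh(6t)} = 6/(s^2 - 36).

6/(s^2 - 36)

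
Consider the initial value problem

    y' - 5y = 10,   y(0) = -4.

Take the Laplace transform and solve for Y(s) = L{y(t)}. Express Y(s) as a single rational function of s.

Transform both sides with L{·}.
The derivative rules (L{y'} = sY - y(0) = sY - (-4)) turn the left side into (s - 5)Y - (-4).
The right side is L{10} = 10/s.
So (s - 5)Y = 10/s + (-4).
Solve for Y(s) and write it as one ratio of polynomials.

Y(s) = (-4*s + 10)/(s^2 - 5*s)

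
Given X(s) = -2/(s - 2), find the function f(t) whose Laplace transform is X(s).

f(t) = -2*exp(2*t)

Since L{e^(2t)} = 1/(s - 2), the inverse is exp(2*t), scaled by -2.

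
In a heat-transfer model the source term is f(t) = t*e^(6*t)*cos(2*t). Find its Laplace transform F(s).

L{cos(2t)} = s/(s^2 + 4).
Multiplying by e^(6t) shifts s → s - 6, so L{e^(6*t)*cos(2*t)} = (s - 6)/((s - 6)^2 + 4).
Then apply L{t·g(t)} = -d/ds[G(s)] with G(s) = (s - 6)/((s - 6)^2 + 4):
differentiating 1 time and applying the sign gives (s - 8)*(s - 4)/(s^2 - 12*s + 40)^2.

F(s) = (s - 8)*(s - 4)/(s^2 - 12*s + 40)^2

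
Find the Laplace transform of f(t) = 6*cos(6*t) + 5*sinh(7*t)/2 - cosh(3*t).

6*s/(s^2 + 36) - s/(s^2 - 9) + 35/(2*(s^2 - 49))

By linearity of the Laplace transform, transform each term separately.
(-1)·[L{cosh(3t)} = s/(s^2 - 9)]; (6)·[L{cos(6t)} = s/(s^2 + 36)]; (5/2)·[L{sinh(7t)} = 7/(s^2 - 49)].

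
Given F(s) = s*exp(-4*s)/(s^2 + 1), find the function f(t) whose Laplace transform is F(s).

f(t) = Heaviside(t - 4)*(cos(t - 4))

The factor e^(-4s) signals a time shift by c = 4 (second shifting theorem).
L{cos(t)} = s/(s^2 + 1), so L^-1{s/(s^2 + 1)} = cos(t).
Hence the inverse is u(t - 4) times that function evaluated at t - 4.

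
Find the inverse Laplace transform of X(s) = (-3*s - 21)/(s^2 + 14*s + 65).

-3*exp(-7*t)*cos(4*t)

Rewrite the denominator: s^2 + 14*s + 65 = (s + 7)^2 + 16.
The form in (s + 7) signals a first-shifting-theorem factor e^(-7t).
Since L{cos(4t)} = s/(s^2 + 16), the inverse is e^(-7*t)*cos(4*t), scaled by -3.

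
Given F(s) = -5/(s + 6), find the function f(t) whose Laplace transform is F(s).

Since L{e^(-6t)} = 1/(s + 6), the inverse is e^(-6*t), scaled by -5.

f(t) = -5*exp(-6*t)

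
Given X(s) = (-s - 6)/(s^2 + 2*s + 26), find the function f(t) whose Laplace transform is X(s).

Complete the square in the denominator: s^2 + 2*s + 26 = (s + 1)^2 + 5^2.
Split the numerator to match: -s - 6 = -1·(s + 1) - 1·5.
Invert each term: -1·(s + 1)/((s + 1)^2 + 25) ↔ -e^(-t)cos(5t); -1·5/((s + 1)^2 + 25) ↔ -e^(-t)sin(5t).

f(t) = -exp(-t)*sin(5*t) - exp(-t)*cos(5*t)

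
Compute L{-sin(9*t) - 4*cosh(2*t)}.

By linearity of the Laplace transform, transform each term separately.
(-1)·[L{sin(9t)} = 9/(s^2 + 81)]; (-4)·[L{cosh(2t)} = s/(s^2 - 4)].

-4*s/(s^2 - 4) - 9/(s^2 + 81)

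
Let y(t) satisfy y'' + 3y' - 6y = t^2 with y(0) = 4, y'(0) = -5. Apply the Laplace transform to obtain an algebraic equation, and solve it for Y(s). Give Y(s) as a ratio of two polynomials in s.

Y(s) = (4*s^4 + 7*s^3 + 2)/(s^5 + 3*s^4 - 6*s^3)

Laplace-transform each side.
With L{y''} = s^2 Y - s·y(0) - y'(0) and L{y'} = sY - y(0), with y(0) = 4, y'(0) = -5: the LHS transforms to (s^2 + 3*s - 6)Y - (4*s + 7).
The right side is L{t^2} = 2/s^3.
So (s^2 + 3*s - 6)Y = 2/s^3 + (4*s + 7).
Solve for Y(s) and write it as one ratio of polynomials.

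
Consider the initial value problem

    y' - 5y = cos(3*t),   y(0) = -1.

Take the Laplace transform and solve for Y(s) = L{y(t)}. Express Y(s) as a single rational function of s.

Apply the Laplace transform to the equation.
The derivative rules (L{y'} = sY - y(0) = sY - (-1)) turn the left side into (s - 5)Y - (-1).
The right side is L{cos(3*t)} = s/(s^2 + 9).
So (s - 5)Y = s/(s^2 + 9) + (-1).
Isolate Y and clear denominators.

Y(s) = (-s^2 + s - 9)/(s^3 - 5*s^2 + 9*s - 45)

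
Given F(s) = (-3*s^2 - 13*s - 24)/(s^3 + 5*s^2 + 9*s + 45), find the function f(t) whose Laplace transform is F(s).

Factor the denominator: s^3 + 5*s^2 + 9*s + 45 = (s + 5)*(s^2 + 9).
Partial fraction decomposition gives [-1/(s + 5)] + [-2*s/(s^2 + 9)] + [-3/(s^2 + 9)].
Invert each term: -1/(s + 5) ↔ -e^(-5t); -2·s/(s^2 + 9) ↔ -2cos(3t); -1·3/(s^2 + 9) ↔ -sin(3t).

f(t) = -sin(3*t) - 2*cos(3*t) - exp(-5*t)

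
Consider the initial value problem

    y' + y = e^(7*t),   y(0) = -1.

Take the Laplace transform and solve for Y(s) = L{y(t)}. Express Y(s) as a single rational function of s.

Y(s) = (-s + 8)/(s^2 - 6*s - 7)

Take the Laplace transform of both sides.
The derivative rules (L{y'} = sY - y(0) = sY - (-1)) turn the left side into (s + 1)Y - (-1).
The right side is L{e^(7*t)} = 1/(s - 7).
So (s + 1)Y = 1/(s - 7) + (-1).
Isolate Y and clear denominators.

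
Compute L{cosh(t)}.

s/(s^2 - 1)

L{cosh(t)} = s/(s^2 - 1).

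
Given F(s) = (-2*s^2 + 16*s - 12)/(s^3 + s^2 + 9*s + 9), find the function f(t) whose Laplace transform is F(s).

Factor the denominator: s^3 + s^2 + 9*s + 9 = (s + 1)*(s^2 + 9).
Partial fraction decomposition gives [-3/(s + 1)] + [s/(s^2 + 9)] + [15/(s^2 + 9)].
Invert each term: -3/(s + 1) ↔ -3e^(-t); 1·s/(s^2 + 9) ↔ cos(3t); 5·3/(s^2 + 9) ↔ 5sin(3t).

f(t) = 5*sin(3*t) + cos(3*t) - 3*exp(-t)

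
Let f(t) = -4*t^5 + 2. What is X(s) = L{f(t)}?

By linearity of the Laplace transform, transform each term separately.
(-4)·[L{t^5} = 5!/s^6 = 120/s^6]; L{2} = 2/s.

X(s) = 2/s - 480/s^6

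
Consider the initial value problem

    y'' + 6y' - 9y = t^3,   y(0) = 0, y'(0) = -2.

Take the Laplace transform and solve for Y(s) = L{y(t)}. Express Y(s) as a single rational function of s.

Y(s) = (-2*s^4 + 6)/(s^6 + 6*s^5 - 9*s^4)

Transform both sides with L{·}.
The derivative rules (L{y''} = s^2 Y - s·y(0) - y'(0) and L{y'} = sY - y(0), with y(0) = 0, y'(0) = -2) turn the left side into (s^2 + 6*s - 9)Y - (-2).
The right side is L{t^3} = 6/s^4.
So (s^2 + 6*s - 9)Y = 6/s^4 + (-2).
Divide through and combine into a single rational function.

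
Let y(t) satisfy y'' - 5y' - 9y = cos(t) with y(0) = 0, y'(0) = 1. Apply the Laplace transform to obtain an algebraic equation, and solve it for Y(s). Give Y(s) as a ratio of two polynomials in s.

Transform both sides with L{·}.
The derivative rules (L{y''} = s^2 Y - s·y(0) - y'(0) and L{y'} = sY - y(0), with y(0) = 0, y'(0) = 1) turn the left side into (s^2 - 5*s - 9)Y - (1).
The right side is L{cos(t)} = s/(s^2 + 1).
So (s^2 - 5*s - 9)Y = s/(s^2 + 1) + (1).
Solve for Y(s) and write it as one ratio of polynomials.

Y(s) = (s^2 + s + 1)/(s^4 - 5*s^3 - 8*s^2 - 5*s - 9)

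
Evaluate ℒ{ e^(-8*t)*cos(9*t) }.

L{cos(9t)} = s/(s^2 + 81).
By the first shifting theorem, multiplying by e^(-8t) replaces s with s + 8.

(s + 8)/((s + 8)^2 + 81)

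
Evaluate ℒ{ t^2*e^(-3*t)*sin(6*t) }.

L{sin(6t)} = 6/(s^2 + 36).
Multiplying by e^(-3t) shifts s → s + 3, so L{e^(-3*t)*sin(6*t)} = 6/((s + 3)^2 + 36).
Then apply L{t^2·g(t)} = (-1)^2 d^2/ds^2[G(s)] with G(s) = 6/((s + 3)^2 + 36):
differentiating 2 times and applying the sign gives 36*(s^2 + 6*s - 3)/(s^2 + 6*s + 45)^3.

36*(s^2 + 6*s - 3)/(s^2 + 6*s + 45)^3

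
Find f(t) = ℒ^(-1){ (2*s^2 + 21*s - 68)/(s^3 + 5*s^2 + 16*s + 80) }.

f(t) = -sin(4*t) + 5*cos(4*t) - 3*exp(-5*t)

Factor the denominator: s^3 + 5*s^2 + 16*s + 80 = (s + 5)*(s^2 + 16).
Partial fraction decomposition gives [-3/(s + 5)] + [5*s/(s^2 + 16)] + [-4/(s^2 + 16)].
Invert each term: -3/(s + 5) ↔ -3e^(-5t); 5·s/(s^2 + 16) ↔ 5cos(4t); -1·4/(s^2 + 16) ↔ -sin(4t).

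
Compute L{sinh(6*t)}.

6/(s^2 - 36)

L{sinh(6t)} = 6/(s^2 - 36).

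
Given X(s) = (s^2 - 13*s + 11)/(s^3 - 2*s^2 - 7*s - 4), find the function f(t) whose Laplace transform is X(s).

f(t) = -5*t*exp(-t) - exp(4*t) + 2*exp(-t)

Factor the denominator: s^3 - 2*s^2 - 7*s - 4 = (s - 4)*(s + 1)^2.
Partial fraction decomposition gives [2/(s + 1)] + [-5/(s + 1)^2] + [-1/(s - 4)].
Invert each term: 2/(s + 1) ↔ 2e^(-t); -5/(s + 1)^2 ↔ -5t·e^(-t); -1/(s - 4) ↔ -e^(4t).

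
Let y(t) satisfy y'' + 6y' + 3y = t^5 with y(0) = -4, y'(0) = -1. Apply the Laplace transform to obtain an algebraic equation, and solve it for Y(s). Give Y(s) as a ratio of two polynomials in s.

Y(s) = (-4*s^7 - 25*s^6 + 120)/(s^8 + 6*s^7 + 3*s^6)

Take the Laplace transform of both sides.
The derivative rules (L{y''} = s^2 Y - s·y(0) - y'(0) and L{y'} = sY - y(0), with y(0) = -4, y'(0) = -1) turn the left side into (s^2 + 6*s + 3)Y - (-4*s - 25).
The right side is L{t^5} = 120/s^6.
So (s^2 + 6*s + 3)Y = 120/s^6 + (-4*s - 25).
Isolate Y and clear denominators.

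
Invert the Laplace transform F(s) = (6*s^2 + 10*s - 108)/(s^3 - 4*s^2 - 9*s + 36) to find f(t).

f(t) = 4*exp(4*t) + 4*exp(3*t) - 2*exp(-3*t)

Factor the denominator: s^3 - 4*s^2 - 9*s + 36 = (s - 4)*(s - 3)*(s + 3).
Partial fraction decomposition gives [4/(s - 3)] + [4/(s - 4)] + [-2/(s + 3)].
Invert each term: 4/(s - 3) ↔ 4e^(3t); 4/(s - 4) ↔ 4e^(4t); -2/(s + 3) ↔ -2e^(-3t).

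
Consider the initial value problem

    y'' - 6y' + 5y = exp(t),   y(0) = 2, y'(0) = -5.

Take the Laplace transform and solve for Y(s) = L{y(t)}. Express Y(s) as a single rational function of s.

Take the Laplace transform of both sides.
The derivative rules (L{y''} = s^2 Y - s·y(0) - y'(0) and L{y'} = sY - y(0), with y(0) = 2, y'(0) = -5) turn the left side into (s^2 - 6*s + 5)Y - (2*s - 17).
The right side is L{exp(t)} = 1/(s - 1).
So (s^2 - 6*s + 5)Y = 1/(s - 1) + (2*s - 17).
Isolate Y and clear denominators.

Y(s) = (2*s^2 - 19*s + 18)/(s^3 - 7*s^2 + 11*s - 5)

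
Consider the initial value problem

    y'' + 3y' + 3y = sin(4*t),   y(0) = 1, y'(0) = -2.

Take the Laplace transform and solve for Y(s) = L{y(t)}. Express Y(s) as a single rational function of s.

Take the Laplace transform of both sides.
With L{y''} = s^2 Y - s·y(0) - y'(0) and L{y'} = sY - y(0), with y(0) = 1, y'(0) = -2: the LHS transforms to (s^2 + 3*s + 3)Y - (s + 1).
The right side is L{sin(4*t)} = 4/(s^2 + 16).
So (s^2 + 3*s + 3)Y = 4/(s^2 + 16) + (s + 1).
Isolate Y and clear denominators.

Y(s) = (s^3 + s^2 + 16*s + 20)/(s^4 + 3*s^3 + 19*s^2 + 48*s + 48)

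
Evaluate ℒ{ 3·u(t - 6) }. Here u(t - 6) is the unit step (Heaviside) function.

3*exp(-6*s)/s

By the second shifting theorem, L{u(t - c)·g(t - c)} = e^(-cs)·H(s) with c = 6 and H(s) = L{g(t)}.
L{3} = 3/s.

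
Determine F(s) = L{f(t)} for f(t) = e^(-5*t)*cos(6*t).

L{cos(6t)} = s/(s^2 + 36).
By the first shifting theorem, multiplying by e^(-5t) replaces s with s + 5.

F(s) = (s + 5)/((s + 5)^2 + 36)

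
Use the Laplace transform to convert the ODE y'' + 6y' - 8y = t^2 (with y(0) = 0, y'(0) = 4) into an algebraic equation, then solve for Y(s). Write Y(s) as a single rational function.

Y(s) = (4*s^3 + 2)/(s^5 + 6*s^4 - 8*s^3)

Laplace-transform each side.
The derivative rules (L{y''} = s^2 Y - s·y(0) - y'(0) and L{y'} = sY - y(0), with y(0) = 0, y'(0) = 4) turn the left side into (s^2 + 6*s - 8)Y - (4).
The right side is L{t^2} = 2/s^3.
So (s^2 + 6*s - 8)Y = 2/s^3 + (4).
Solve for Y(s) and write it as one ratio of polynomials.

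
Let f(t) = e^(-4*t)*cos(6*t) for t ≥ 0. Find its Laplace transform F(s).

F(s) = (s + 4)/((s + 4)^2 + 36)

L{cos(6t)} = s/(s^2 + 36).
By the first shifting theorem, multiplying by e^(-4t) replaces s with s + 4.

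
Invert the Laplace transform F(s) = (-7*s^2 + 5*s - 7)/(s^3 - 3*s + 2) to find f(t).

f(t) = -3*t*exp(t) - 2*exp(t) - 5*exp(-2*t)

Factor the denominator: s^3 - 3*s + 2 = (s - 1)^2*(s + 2).
Partial fraction decomposition gives [-2/(s - 1)] + [-3/(s - 1)^2] + [-5/(s + 2)].
Invert each term: -2/(s - 1) ↔ -2e^(t); -3/(s - 1)^2 ↔ -3t·e^(t); -5/(s + 2) ↔ -5e^(-2t).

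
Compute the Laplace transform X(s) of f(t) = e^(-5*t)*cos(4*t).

X(s) = (s + 5)/((s + 5)^2 + 16)

L{cos(4t)} = s/(s^2 + 16).
By the first shifting theorem, multiplying by e^(-5t) replaces s with s + 5.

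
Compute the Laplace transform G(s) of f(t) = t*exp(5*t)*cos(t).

L{cos(t)} = s/(s^2 + 1).
Multiplying by e^(5t) shifts s → s - 5, so L{exp(5*t)*cos(t)} = (s - 5)/((s - 5)^2 + 1).
Then apply L{t·g(t)} = -d/ds[H(s)] with H(s) = (s - 5)/((s - 5)^2 + 1):
differentiating 1 time and applying the sign gives (s - 6)*(s - 4)/(s^2 - 10*s + 26)^2.

G(s) = (s - 6)*(s - 4)/(s^2 - 10*s + 26)^2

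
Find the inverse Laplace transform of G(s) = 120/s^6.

Since L{t^5} = 5!/s^6 = 120/s^6, the inverse is t^5.

t^5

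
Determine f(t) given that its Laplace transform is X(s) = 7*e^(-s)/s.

f(t) = Heaviside(t - 1)*(7)

The factor e^(-s) signals a time shift by c = 1 (second shifting theorem).
L{7} = 7/s, so L^-1{7/s} = 7.
Hence the inverse is u(t - 1) times that function evaluated at t - 1.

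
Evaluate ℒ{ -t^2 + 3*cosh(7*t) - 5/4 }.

By linearity of the Laplace transform, transform each term separately.
(3)·[L{cosh(7t)} = s/(s^2 - 49)]; L{-5/4} = (-5/4)/s; (-1)·[L{t^2} = 2!/s^3 = 2/s^3].

3*s/(s^2 - 49) - 5/(4*s) - 2/s^3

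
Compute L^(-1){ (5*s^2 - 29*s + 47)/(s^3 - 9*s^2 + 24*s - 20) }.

-3*t*exp(2*t) + 3*exp(5*t) + 2*exp(2*t)

Factor the denominator: s^3 - 9*s^2 + 24*s - 20 = (s - 5)*(s - 2)^2.
Partial fraction decomposition gives [2/(s - 2)] + [-3/(s - 2)^2] + [3/(s - 5)].
Invert each term: 2/(s - 2) ↔ 2e^(2t); -3/(s - 2)^2 ↔ -3t·e^(2t); 3/(s - 5) ↔ 3e^(5t).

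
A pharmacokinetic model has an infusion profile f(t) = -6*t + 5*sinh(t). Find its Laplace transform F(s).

Apply the Laplace transform termwise.
(-6)·[L{t} = 1!/s^2 = 1/s^2]; (5)·[L{sinh(t)} = 1/(s^2 - 1)].

F(s) = 5/(s^2 - 1) - 6/s^2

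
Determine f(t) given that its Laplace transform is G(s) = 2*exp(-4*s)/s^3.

f(t) = Heaviside(t - 4)*((t - 4)^2)

The factor e^(-4s) signals a time shift by c = 4 (second shifting theorem).
L{t^2} = 2!/s^3 = 2/s^3, so L^-1{2/s^3} = t^2.
Hence the inverse is u(t - 4) times that function evaluated at t - 4.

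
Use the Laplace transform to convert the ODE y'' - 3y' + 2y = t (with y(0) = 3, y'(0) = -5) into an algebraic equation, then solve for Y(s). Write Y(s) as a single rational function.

Y(s) = (3*s^3 - 14*s^2 + 1)/(s^4 - 3*s^3 + 2*s^2)

Apply the Laplace transform to the equation.
Using L{y''} = s^2 Y - s·y(0) - y'(0) and L{y'} = sY - y(0), with y(0) = 3, y'(0) = -5, the left side becomes (s^2 - 3*s + 2)Y - (3*s - 14).
The right side is L{t} = s^(-2).
So (s^2 - 3*s + 2)Y = s^(-2) + (3*s - 14).
Divide through and combine into a single rational function.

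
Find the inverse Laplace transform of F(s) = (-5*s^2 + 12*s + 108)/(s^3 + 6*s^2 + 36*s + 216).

5*sin(6*t) - 3*cos(6*t) - 2*exp(-6*t)

Factor the denominator: s^3 + 6*s^2 + 36*s + 216 = (s + 6)*(s^2 + 36).
Partial fraction decomposition gives [-2/(s + 6)] + [-3*s/(s^2 + 36)] + [30/(s^2 + 36)].
Invert each term: -2/(s + 6) ↔ -2e^(-6t); -3·s/(s^2 + 36) ↔ -3cos(6t); 5·6/(s^2 + 36) ↔ 5sin(6t).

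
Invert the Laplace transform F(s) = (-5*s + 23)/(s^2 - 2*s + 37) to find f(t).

f(t) = 3*exp(t)*sin(6*t) - 5*exp(t)*cos(6*t)

Complete the square in the denominator: s^2 - 2*s + 37 = (s - 1)^2 + 6^2.
Split the numerator to match: -5*s + 23 = -5·(s - 1) + 3·6.
Invert each term: -5·(s - 1)/((s - 1)^2 + 36) ↔ -5e^(t)cos(6t); 3·6/((s - 1)^2 + 36) ↔ 3e^(t)sin(6t).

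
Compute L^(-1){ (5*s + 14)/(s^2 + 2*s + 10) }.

Complete the square in the denominator: s^2 + 2*s + 10 = (s + 1)^2 + 3^2.
Split the numerator to match: 5*s + 14 = 5·(s + 1) + 3·3.
Invert each term: 5·(s + 1)/((s + 1)^2 + 9) ↔ 5e^(-t)cos(3t); 3·3/((s + 1)^2 + 9) ↔ 3e^(-t)sin(3t).

3*exp(-t)*sin(3*t) + 5*exp(-t)*cos(3*t)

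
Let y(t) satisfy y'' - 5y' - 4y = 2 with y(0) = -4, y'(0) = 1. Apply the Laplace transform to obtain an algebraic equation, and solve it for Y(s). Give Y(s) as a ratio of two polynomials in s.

Take the Laplace transform of both sides.
With L{y''} = s^2 Y - s·y(0) - y'(0) and L{y'} = sY - y(0), with y(0) = -4, y'(0) = 1: the LHS transforms to (s^2 - 5*s - 4)Y - (-4*s + 21).
The right side is L{2} = 2/s.
So (s^2 - 5*s - 4)Y = 2/s + (-4*s + 21).
Divide through and combine into a single rational function.

Y(s) = (-4*s^2 + 21*s + 2)/(s^3 - 5*s^2 - 4*s)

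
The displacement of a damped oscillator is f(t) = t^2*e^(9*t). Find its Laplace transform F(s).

L{e^(9t)} = 1/(s - 9).
Then apply L{t^2·g(t)} = (-1)^2 d^2/ds^2[G(s)] with G(s) = 1/(s - 9):
differentiating 2 times and applying the sign gives 2/(s - 9)^3.

F(s) = 2/(s - 9)^3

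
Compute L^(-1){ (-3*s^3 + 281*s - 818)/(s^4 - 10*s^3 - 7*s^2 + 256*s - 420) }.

2*exp(7*t) - 5*exp(6*t) - 2*exp(2*t) + 2*exp(-5*t)

Factor the denominator: s^4 - 10*s^3 - 7*s^2 + 256*s - 420 = (s - 7)*(s - 6)*(s - 2)*(s + 5).
Partial fraction decomposition gives [-2/(s - 2)] + [-5/(s - 6)] + [2/(s - 7)] + [2/(s + 5)].
Invert each term: -2/(s - 2) ↔ -2e^(2t); -5/(s - 6) ↔ -5e^(6t); 2/(s - 7) ↔ 2e^(7t); 2/(s + 5) ↔ 2e^(-5t).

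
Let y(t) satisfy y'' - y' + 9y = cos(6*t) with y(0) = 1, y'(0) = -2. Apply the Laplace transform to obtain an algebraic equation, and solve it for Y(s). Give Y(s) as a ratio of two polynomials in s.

Y(s) = (s^3 - 3*s^2 + 37*s - 108)/(s^4 - s^3 + 45*s^2 - 36*s + 324)

Transform both sides with L{·}.
Using L{y''} = s^2 Y - s·y(0) - y'(0) and L{y'} = sY - y(0), with y(0) = 1, y'(0) = -2, the left side becomes (s^2 - s + 9)Y - (s - 3).
The right side is L{cos(6*t)} = s/(s^2 + 36).
So (s^2 - s + 9)Y = s/(s^2 + 36) + (s - 3).
Divide through and combine into a single rational function.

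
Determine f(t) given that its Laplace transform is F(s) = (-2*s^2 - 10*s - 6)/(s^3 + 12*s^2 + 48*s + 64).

Factor the denominator: s^3 + 12*s^2 + 48*s + 64 = (s + 4)^3.
Partial fraction decomposition gives [-2/(s + 4)] + [6/(s + 4)^2] + [2/(s + 4)^3].
Invert each term: -2/(s + 4) ↔ -2e^(-4t); 6/(s + 4)^2 ↔ 6t·e^(-4t); 2/(s + 4)^3 ↔ (1)t^2·e^(-4t).

f(t) = t^2*exp(-4*t) + 6*t*exp(-4*t) - 2*exp(-4*t)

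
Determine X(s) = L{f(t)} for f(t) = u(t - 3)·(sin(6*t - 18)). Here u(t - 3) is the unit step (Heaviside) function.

By the second shifting theorem, L{u(t - c)·g(t - c)} = e^(-cs)·G(s) with c = 3 and G(s) = L{g(t)}.
L{sin(6t)} = 6/(s^2 + 36).

X(s) = 6*exp(-3*s)/(s^2 + 36)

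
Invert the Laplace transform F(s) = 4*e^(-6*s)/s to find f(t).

The factor e^(-6s) signals a time shift by c = 6 (second shifting theorem).
L{4} = 4/s, so L^-1{4/s} = 4.
Hence the inverse is u(t - 6) times that function evaluated at t - 6.

f(t) = Heaviside(t - 6)*(4)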